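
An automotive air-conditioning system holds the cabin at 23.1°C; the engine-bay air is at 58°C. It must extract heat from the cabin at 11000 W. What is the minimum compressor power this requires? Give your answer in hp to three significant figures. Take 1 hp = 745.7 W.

1.74 hp

In absolute terms T_C = 296.25 K and T_H = 331.15 K, so ΔT = 34.90 K.
COP_Carnot = T_C/ΔT = 296.25/34.90 = 8.489.
Ẇ_min = Q̇/COP_Carnot = 11000/8.489 = 1296 W = 1.738 hp.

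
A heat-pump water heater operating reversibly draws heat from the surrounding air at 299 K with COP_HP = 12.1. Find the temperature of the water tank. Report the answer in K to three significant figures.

326 K

COP_HP = T_H/(T_H − T_C) rearranges to T_H = COP·T_C/(COP − 1).
With T_C = 299.00 K, T_H = 12.1 × 299.00/11.10 = 325.94 K.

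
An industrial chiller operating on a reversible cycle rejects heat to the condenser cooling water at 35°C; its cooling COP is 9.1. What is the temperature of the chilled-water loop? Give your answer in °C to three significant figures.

4.49 °C

For a Carnot refrigerator COP_R = T_C/(T_H − T_C), so T_C = COP·T_H/(1 + COP).
With T_H = 308.15 K, T_C = 9.1 × 308.15/10.10 = 277.64 K.
Converting, 277.64 K = 4.49°C.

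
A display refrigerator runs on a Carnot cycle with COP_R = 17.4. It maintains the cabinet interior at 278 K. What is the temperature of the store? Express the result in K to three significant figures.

294 K

COP_R = T_C/(T_H − T_C) gives T_H − T_C = T_C/COP.
With T_C = 278.00 K, T_H = 278.00 × (1 + 1/17.4) = 293.98 K.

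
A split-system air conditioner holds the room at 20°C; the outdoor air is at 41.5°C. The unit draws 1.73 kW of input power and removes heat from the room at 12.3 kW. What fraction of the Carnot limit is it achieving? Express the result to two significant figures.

0.52

COP_actual = Q̇_C/Ẇ = 12.30/1.730 = 7.110.
In absolute terms T_C = 293.15 K and T_H = 314.65 K, so ΔT = 21.50 K.
COP_Carnot = T_C/ΔT = 293.15/21.50 = 13.63.
η_II = COP_actual/COP_Carnot = 7.110/13.63 = 0.5214.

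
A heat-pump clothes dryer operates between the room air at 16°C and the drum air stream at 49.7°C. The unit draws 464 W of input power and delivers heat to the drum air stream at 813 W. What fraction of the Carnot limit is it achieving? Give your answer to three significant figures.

COP_actual = Q̇_H/Ẇ = 813.0/464.0 = 1.752.
In absolute terms T_C = 289.15 K and T_H = 322.85 K, so ΔT = 33.70 K.
COP_Carnot = T_H/ΔT = 322.85/33.70 = 9.580.
η_II = COP_actual/COP_Carnot = 1.752/9.580 = 0.1829.

0.183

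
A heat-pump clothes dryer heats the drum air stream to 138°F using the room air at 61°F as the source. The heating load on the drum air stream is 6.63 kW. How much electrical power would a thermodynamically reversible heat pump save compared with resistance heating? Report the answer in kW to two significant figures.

In absolute terms T_C = 289.26 K and T_H = 332.04 K, so ΔT = 42.78 K.
COP_Carnot = T_H/ΔT = 332.04/42.78 = 7.762.
Resistance heating needs Ẇ_res = Q̇_H = 6.630 kW; the reversible heat pump needs only Ẇ_hp = Q̇_H/COP = 0.8542 kW.
Saving = 6.630 − 0.8542 = 5.776 kW.

5.8 kW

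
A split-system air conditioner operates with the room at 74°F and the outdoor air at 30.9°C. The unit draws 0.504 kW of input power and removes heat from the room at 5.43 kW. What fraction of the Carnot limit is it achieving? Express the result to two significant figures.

0.27

COP_actual = Q̇_C/Ẇ = 5.430/0.5040 = 10.77.
In absolute terms T_C = 296.48 K and T_H = 304.05 K, so ΔT = 7.567 K.
COP_Carnot = T_C/ΔT = 296.48/7.567 = 39.18.
η_II = COP_actual/COP_Carnot = 10.77/39.18 = 0.2750.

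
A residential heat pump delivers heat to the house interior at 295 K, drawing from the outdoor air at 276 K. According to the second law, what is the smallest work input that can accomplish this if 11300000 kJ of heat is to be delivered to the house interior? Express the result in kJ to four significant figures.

727800 kJ

The reservoir spacing is ΔT = 295 − 276 = 19.00 K.
The reversible limit is COP_HP = T_H/ΔT = 15.53, so W_min = Q_H/COP = Q_H·ΔT/T_H.
W_min = 11300000 × 19.00/295.00 = 727800 kJ.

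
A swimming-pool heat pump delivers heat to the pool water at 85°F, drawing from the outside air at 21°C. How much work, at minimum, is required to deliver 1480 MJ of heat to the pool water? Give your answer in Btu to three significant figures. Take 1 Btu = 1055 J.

39100 Btu

In absolute terms T_C = 294.15 K and T_H = 302.59 K, so ΔT = 8.444 K.
The reversible limit is COP_HP = T_H/ΔT = 35.83, so W_min = Q_H/COP = Q_H·ΔT/T_H.
W_min = 1480 × 8.444/302.59 = 41.30 MJ = 39150 Btu.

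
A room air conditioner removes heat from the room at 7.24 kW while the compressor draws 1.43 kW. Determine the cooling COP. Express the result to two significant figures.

The first law gives Q̇_H = Q̇_C + Ẇ, so the three rates are Q̇_C = 7.240, Q̇_H = 8.670, Ẇ = 1.430 kW.
COP_R = Q̇_C/Ẇ = 7.240/1.430 = 5.063.

5.1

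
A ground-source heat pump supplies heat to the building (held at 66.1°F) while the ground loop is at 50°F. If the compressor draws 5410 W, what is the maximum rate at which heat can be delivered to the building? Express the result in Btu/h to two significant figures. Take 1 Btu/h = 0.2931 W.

In absolute terms T_C = 283.15 K and T_H = 292.09 K, so ΔT = 8.944 K.
COP_Carnot = T_H/ΔT = 292.09/8.944 = 32.66.
Q̇_max = COP_Carnot × Ẇ = 32.66 × 5410 W = 176700 W = 602800 Btu/h.

600000 Btu/h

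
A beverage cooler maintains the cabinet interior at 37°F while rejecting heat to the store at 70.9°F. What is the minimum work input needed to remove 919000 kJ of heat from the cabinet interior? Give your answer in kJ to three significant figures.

62700 kJ

In absolute terms T_C = 275.93 K and T_H = 294.76 K, so ΔT = 18.83 K.
The reversible limit is COP_R = T_C/ΔT = 14.65, so W_min = Q_C/COP = Q_C·ΔT/T_C.
W_min = 919000 × 18.83/275.93 = 62730 kJ.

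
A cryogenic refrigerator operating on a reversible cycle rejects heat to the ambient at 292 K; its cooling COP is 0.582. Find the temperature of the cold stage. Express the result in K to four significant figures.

107.4 K

For a Carnot refrigerator COP_R = T_C/(T_H − T_C), so T_C = COP·T_H/(1 + COP).
With T_H = 292.00 K, T_C = 0.582 × 292.00/1.582 = 107.42 K.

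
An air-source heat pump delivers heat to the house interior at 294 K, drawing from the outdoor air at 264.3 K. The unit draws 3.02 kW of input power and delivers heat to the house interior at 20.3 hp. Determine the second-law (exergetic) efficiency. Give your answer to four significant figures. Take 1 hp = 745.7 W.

0.5064

Converting, Q̇_H = 20.30 hp = 15.14 kW, so COP_actual = Q̇_H/Ẇ = 15.14/3.020 = 5.012.
The reservoir spacing is ΔT = 294 − 264.3 = 29.70 K.
COP_Carnot = T_H/ΔT = 294.00/29.70 = 9.899.
η_II = COP_actual/COP_Carnot = 5.012/9.899 = 0.5064.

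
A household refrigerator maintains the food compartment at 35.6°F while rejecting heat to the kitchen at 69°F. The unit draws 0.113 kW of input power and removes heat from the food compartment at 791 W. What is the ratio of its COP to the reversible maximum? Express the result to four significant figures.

0.4721

Converting, Q̇_C = 791.0 W = 0.7910 kW, so COP_actual = Q̇_C/Ẇ = 0.7910/0.1130 = 7.000.
In absolute terms T_C = 275.15 K and T_H = 293.71 K, so ΔT = 18.56 K.
COP_Carnot = T_C/ΔT = 275.15/18.56 = 14.83.
η_II = COP_actual/COP_Carnot = 7.000/14.83 = 0.4721.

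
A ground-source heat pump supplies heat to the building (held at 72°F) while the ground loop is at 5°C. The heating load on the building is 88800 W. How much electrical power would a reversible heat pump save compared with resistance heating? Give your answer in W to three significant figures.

In absolute terms T_C = 278.15 K and T_H = 295.37 K, so ΔT = 17.22 K.
COP_Carnot = T_H/ΔT = 295.37/17.22 = 17.15.
Resistance heating needs Ẇ_res = Q̇_H = 88800 W; the reversible heat pump needs only Ẇ_hp = Q̇_H/COP = 5178 W.
Saving = 88800 − 5178 = 83620 W.

83600 W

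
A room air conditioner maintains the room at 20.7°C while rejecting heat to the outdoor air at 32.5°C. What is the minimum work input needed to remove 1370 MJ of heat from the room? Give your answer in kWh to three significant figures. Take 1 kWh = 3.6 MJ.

15.3 kWh

In absolute terms T_C = 293.85 K and T_H = 305.65 K, so ΔT = 11.80 K.
The reversible limit is COP_R = T_C/ΔT = 24.90, so W_min = Q_C/COP = Q_C·ΔT/T_C.
W_min = 1370 × 11.80/293.85 = 55.01 MJ = 15.28 kWh.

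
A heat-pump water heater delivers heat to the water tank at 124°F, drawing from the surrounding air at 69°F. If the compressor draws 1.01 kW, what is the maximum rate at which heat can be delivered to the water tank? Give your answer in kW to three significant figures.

10.7 kW

In absolute terms T_C = 293.71 K and T_H = 324.26 K, so ΔT = 30.56 K.
COP_Carnot = T_H/ΔT = 324.26/30.56 = 10.61.
Q̇_max = COP_Carnot × Ẇ = 10.61 × 1.010 kW = 10.72 kW.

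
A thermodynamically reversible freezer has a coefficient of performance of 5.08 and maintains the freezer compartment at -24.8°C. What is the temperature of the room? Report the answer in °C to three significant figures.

COP_R = T_C/(T_H − T_C) gives T_H − T_C = T_C/COP.
With T_C = 248.35 K, T_H = 248.35 × (1 + 1/5.08) = 297.24 K.
Converting, 297.24 K = 24.09°C.

24.1 °C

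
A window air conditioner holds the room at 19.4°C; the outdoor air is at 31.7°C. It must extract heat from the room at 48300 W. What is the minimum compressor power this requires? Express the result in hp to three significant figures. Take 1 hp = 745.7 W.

In absolute terms T_C = 292.55 K and T_H = 304.85 K, so ΔT = 12.30 K.
COP_Carnot = T_C/ΔT = 292.55/12.30 = 23.78.
Ẇ_min = Q̇/COP_Carnot = 48300/23.78 = 2031 W = 2.723 hp.

2.72 hp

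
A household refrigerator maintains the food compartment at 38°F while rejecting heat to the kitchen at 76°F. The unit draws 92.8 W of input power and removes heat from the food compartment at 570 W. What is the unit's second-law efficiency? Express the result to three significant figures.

0.469

COP_actual = Q̇_C/Ẇ = 570.0/92.80 = 6.142.
In absolute terms T_C = 276.48 K and T_H = 297.59 K, so ΔT = 21.11 K.
COP_Carnot = T_C/ΔT = 276.48/21.11 = 13.10.
η_II = COP_actual/COP_Carnot = 6.142/13.10 = 0.4690.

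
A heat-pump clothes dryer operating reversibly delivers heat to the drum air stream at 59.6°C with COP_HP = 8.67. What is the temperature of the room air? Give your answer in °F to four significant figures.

70.20 °F

COP_HP = T_H/(T_H − T_C) gives T_H − T_C = T_H/COP.
With T_H = 332.75 K, T_C = 332.75 × (1 − 1/8.67) = 294.37 K.
Converting, 294.37 K = 70.20°F.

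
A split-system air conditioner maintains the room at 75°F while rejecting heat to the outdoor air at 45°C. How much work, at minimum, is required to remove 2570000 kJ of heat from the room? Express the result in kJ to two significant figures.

In absolute terms T_C = 297.04 K and T_H = 318.15 K, so ΔT = 21.11 K.
The reversible limit is COP_R = T_C/ΔT = 14.07, so W_min = Q_C/COP = Q_C·ΔT/T_C.
W_min = 2570000 × 21.11/297.04 = 182700 kJ.

180000 kJ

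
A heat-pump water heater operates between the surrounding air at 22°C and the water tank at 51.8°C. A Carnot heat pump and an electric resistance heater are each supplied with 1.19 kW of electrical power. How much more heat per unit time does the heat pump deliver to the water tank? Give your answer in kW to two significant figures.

12 kW

In absolute terms T_C = 295.15 K and T_H = 324.95 K, so ΔT = 29.80 K.
COP_Carnot = T_H/ΔT = 324.95/29.80 = 10.90.
The heat pump delivers Q̇_H = COP × Ẇ = 12.98 kW; the resistance heater delivers Ẇ = 1.190 kW.
Extra = (COP − 1)·Ẇ = 11.79 kW.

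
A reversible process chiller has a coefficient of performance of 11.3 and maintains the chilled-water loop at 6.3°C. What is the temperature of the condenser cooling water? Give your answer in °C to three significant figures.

COP_R = T_C/(T_H − T_C) gives T_H − T_C = T_C/COP.
With T_C = 279.45 K, T_H = 279.45 × (1 + 1/11.3) = 304.18 K.
Converting, 304.18 K = 31.03°C.

31.0 °C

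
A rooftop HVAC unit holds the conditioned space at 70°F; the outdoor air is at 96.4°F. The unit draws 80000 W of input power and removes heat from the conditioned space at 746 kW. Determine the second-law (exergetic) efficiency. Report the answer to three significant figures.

0.465

Converting, Q̇_C = 746.0 kW = 746000 W, so COP_actual = Q̇_C/Ẇ = 746000/80000 = 9.325.
In absolute terms T_C = 294.26 K and T_H = 308.93 K, so ΔT = 14.67 K.
COP_Carnot = T_C/ΔT = 294.26/14.67 = 20.06.
η_II = COP_actual/COP_Carnot = 9.325/20.06 = 0.4648.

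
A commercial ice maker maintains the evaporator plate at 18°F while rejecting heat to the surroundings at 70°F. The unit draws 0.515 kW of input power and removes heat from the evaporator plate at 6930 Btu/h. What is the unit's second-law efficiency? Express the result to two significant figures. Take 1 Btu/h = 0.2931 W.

Converting, Q̇_C = 6930 Btu/h = 2.031 kW, so COP_actual = Q̇_C/Ẇ = 2.031/0.5150 = 3.944.
In absolute terms T_C = 265.37 K and T_H = 294.26 K, so ΔT = 28.89 K.
COP_Carnot = T_C/ΔT = 265.37/28.89 = 9.186.
η_II = COP_actual/COP_Carnot = 3.944/9.186 = 0.4294.

0.43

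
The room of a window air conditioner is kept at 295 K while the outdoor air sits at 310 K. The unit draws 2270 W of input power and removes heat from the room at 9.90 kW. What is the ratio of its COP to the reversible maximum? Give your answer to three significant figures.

0.222

Converting, Q̇_C = 9.900 kW = 9900 W, so COP_actual = Q̇_C/Ẇ = 9900/2270 = 4.361.
The reservoir spacing is ΔT = 310 − 295 = 15.00 K.
COP_Carnot = T_C/ΔT = 295.00/15.00 = 19.67.
η_II = COP_actual/COP_Carnot = 4.361/19.67 = 0.2218.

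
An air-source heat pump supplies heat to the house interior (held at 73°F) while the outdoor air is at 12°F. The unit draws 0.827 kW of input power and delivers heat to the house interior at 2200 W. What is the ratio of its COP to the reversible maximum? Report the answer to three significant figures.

0.305

Converting, Q̇_H = 2200 W = 2.200 kW, so COP_actual = Q̇_H/Ẇ = 2.200/0.8270 = 2.660.
In absolute terms T_C = 262.04 K and T_H = 295.93 K, so ΔT = 33.89 K.
COP_Carnot = T_H/ΔT = 295.93/33.89 = 8.732.
η_II = COP_actual/COP_Carnot = 2.660/8.732 = 0.3046.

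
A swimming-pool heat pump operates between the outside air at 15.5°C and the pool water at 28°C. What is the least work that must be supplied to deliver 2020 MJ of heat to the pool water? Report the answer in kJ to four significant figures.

83850 kJ

In absolute terms T_C = 288.65 K and T_H = 301.15 K, so ΔT = 12.50 K.
The reversible limit is COP_HP = T_H/ΔT = 24.09, so W_min = Q_H/COP = Q_H·ΔT/T_H.
W_min = 2020 × 12.50/301.15 = 83.85 MJ = 83850 kJ.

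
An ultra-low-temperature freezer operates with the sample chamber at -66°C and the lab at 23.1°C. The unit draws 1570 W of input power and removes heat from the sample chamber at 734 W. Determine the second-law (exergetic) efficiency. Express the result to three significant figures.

0.201

COP_actual = Q̇_C/Ẇ = 734.0/1570 = 0.4675.
In absolute terms T_C = 207.15 K and T_H = 296.25 K, so ΔT = 89.10 K.
COP_Carnot = T_C/ΔT = 207.15/89.10 = 2.325.
η_II = COP_actual/COP_Carnot = 0.4675/2.325 = 0.2011.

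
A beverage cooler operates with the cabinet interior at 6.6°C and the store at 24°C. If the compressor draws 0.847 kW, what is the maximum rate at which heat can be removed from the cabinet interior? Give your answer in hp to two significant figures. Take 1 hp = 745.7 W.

18 hp

In absolute terms T_C = 279.75 K and T_H = 297.15 K, so ΔT = 17.40 K.
COP_Carnot = T_C/ΔT = 279.75/17.40 = 16.08.
Q̇_max = COP_Carnot × Ẇ = 16.08 × 0.8470 kW = 13.62 kW = 18.26 hp.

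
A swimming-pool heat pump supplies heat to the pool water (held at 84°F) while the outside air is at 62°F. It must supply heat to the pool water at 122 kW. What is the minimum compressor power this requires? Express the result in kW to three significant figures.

4.94 kW

In absolute terms T_C = 289.82 K and T_H = 302.04 K, so ΔT = 12.22 K.
COP_Carnot = T_H/ΔT = 302.04/12.22 = 24.71.
Ẇ_min = Q̇/COP_Carnot = 122.0/24.71 = 4.937 kW.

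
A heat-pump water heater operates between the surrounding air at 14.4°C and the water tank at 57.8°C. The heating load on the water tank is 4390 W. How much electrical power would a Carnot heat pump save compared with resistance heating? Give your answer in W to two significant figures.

3800 W

In absolute terms T_C = 287.55 K and T_H = 330.95 K, so ΔT = 43.40 K.
COP_Carnot = T_H/ΔT = 330.95/43.40 = 7.626.
Resistance heating needs Ẇ_res = Q̇_H = 4390 W; the reversible heat pump needs only Ẇ_hp = Q̇_H/COP = 575.7 W.
Saving = 4390 − 575.7 = 3814 W.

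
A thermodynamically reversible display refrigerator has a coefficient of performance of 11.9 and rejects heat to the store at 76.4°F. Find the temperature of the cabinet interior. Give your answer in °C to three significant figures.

For a Carnot refrigerator COP_R = T_C/(T_H − T_C), so T_C = COP·T_H/(1 + COP).
With T_H = 297.82 K, T_C = 11.9 × 297.82/12.90 = 274.73 K.
Converting, 274.73 K = 1.58°C.

1.58 °C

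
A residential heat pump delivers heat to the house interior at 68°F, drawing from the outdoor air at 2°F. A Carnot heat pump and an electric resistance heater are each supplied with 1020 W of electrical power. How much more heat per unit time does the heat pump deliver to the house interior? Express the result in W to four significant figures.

7135 W

In absolute terms T_C = 256.48 K and T_H = 293.15 K, so ΔT = 36.67 K.
COP_Carnot = T_H/ΔT = 293.15/36.67 = 7.995.
The heat pump delivers Q̇_H = COP × Ẇ = 8155 W; the resistance heater delivers Ẇ = 1020 W.
Extra = (COP − 1)·Ẇ = 7135 W.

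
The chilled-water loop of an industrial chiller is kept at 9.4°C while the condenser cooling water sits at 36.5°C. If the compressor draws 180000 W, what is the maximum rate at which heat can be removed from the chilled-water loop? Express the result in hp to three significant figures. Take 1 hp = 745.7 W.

2520 hp

In absolute terms T_C = 282.55 K and T_H = 309.65 K, so ΔT = 27.10 K.
COP_Carnot = T_C/ΔT = 282.55/27.10 = 10.43.
Q̇_max = COP_Carnot × Ẇ = 10.43 × 180000 W = 1877000 W = 2517 hp.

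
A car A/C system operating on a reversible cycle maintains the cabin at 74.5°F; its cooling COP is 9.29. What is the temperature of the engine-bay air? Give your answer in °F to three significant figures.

COP_R = T_C/(T_H − T_C) gives T_H − T_C = T_C/COP.
With T_C = 296.76 K, T_H = 296.76 × (1 + 1/9.29) = 328.71 K.
Converting, 328.71 K = 132.00°F.

132 °F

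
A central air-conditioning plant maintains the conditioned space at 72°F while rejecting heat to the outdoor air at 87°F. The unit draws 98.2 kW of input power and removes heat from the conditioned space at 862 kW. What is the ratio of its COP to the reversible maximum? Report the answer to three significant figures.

0.248

COP_actual = Q̇_C/Ẇ = 862.0/98.20 = 8.778.
In absolute terms T_C = 295.37 K and T_H = 303.71 K, so ΔT = 8.333 K.
COP_Carnot = T_C/ΔT = 295.37/8.333 = 35.44.
η_II = COP_actual/COP_Carnot = 8.778/35.44 = 0.2477.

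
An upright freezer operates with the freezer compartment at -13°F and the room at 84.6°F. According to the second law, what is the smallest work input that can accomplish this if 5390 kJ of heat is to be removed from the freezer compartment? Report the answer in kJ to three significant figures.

In absolute terms T_C = 248.15 K and T_H = 302.37 K, so ΔT = 54.22 K.
The reversible limit is COP_R = T_C/ΔT = 4.577, so W_min = Q_C/COP = Q_C·ΔT/T_C.
W_min = 5390 × 54.22/248.15 = 1178 kJ.

1180 kJ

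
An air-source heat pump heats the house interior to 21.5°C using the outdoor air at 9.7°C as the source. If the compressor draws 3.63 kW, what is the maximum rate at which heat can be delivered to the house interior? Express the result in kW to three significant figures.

In absolute terms T_C = 282.85 K and T_H = 294.65 K, so ΔT = 11.80 K.
COP_Carnot = T_H/ΔT = 294.65/11.80 = 24.97.
Q̇_max = COP_Carnot × Ẇ = 24.97 × 3.630 kW = 90.64 kW.

90.6 kW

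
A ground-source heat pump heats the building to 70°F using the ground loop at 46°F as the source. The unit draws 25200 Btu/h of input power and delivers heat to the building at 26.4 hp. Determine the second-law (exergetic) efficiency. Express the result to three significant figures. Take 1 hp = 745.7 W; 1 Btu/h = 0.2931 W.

0.121

Converting, Q̇_H = 26.40 hp = 67170 Btu/h, so COP_actual = Q̇_H/Ẇ = 67170/25200 = 2.665.
In absolute terms T_C = 280.93 K and T_H = 294.26 K, so ΔT = 13.33 K.
COP_Carnot = T_H/ΔT = 294.26/13.33 = 22.07.
η_II = COP_actual/COP_Carnot = 2.665/22.07 = 0.1208.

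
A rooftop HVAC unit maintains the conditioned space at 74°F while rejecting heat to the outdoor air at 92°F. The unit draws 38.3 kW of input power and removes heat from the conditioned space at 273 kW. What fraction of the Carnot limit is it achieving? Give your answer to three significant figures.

0.240

COP_actual = Q̇_C/Ẇ = 273.0/38.30 = 7.128.
In absolute terms T_C = 296.48 K and T_H = 306.48 K, so ΔT = 10.00 K.
COP_Carnot = T_C/ΔT = 296.48/10.00 = 29.65.
η_II = COP_actual/COP_Carnot = 7.128/29.65 = 0.2404.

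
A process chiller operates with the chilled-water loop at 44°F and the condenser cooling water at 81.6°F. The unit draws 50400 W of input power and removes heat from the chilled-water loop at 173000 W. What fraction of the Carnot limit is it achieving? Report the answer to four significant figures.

COP_actual = Q̇_C/Ẇ = 173000/50400 = 3.433.
In absolute terms T_C = 279.82 K and T_H = 300.71 K, so ΔT = 20.89 K.
COP_Carnot = T_C/ΔT = 279.82/20.89 = 13.40.
η_II = COP_actual/COP_Carnot = 3.433/13.40 = 0.2562.

0.2562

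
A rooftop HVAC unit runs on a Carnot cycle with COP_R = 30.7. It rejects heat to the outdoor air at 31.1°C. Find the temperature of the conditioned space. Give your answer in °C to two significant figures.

For a Carnot refrigerator COP_R = T_C/(T_H − T_C), so T_C = COP·T_H/(1 + COP).
With T_H = 304.25 K, T_C = 30.7 × 304.25/31.70 = 294.65 K.
Converting, 294.65 K = 21.50°C.

22 °C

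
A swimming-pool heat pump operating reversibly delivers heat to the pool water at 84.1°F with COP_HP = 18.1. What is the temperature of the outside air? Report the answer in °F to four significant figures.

54.06 °F

COP_HP = T_H/(T_H − T_C) gives T_H − T_C = T_H/COP.
With T_H = 302.09 K, T_C = 302.09 × (1 − 1/18.1) = 285.40 K.
Converting, 285.40 K = 54.06°F.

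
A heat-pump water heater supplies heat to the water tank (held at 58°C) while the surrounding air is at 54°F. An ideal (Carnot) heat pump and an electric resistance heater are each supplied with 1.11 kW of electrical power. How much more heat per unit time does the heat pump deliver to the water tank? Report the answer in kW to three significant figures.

In absolute terms T_C = 285.37 K and T_H = 331.15 K, so ΔT = 45.78 K.
COP_Carnot = T_H/ΔT = 331.15/45.78 = 7.234.
The heat pump delivers Q̇_H = COP × Ẇ = 8.030 kW; the resistance heater delivers Ẇ = 1.110 kW.
Extra = (COP − 1)·Ẇ = 6.920 kW.

6.92 kW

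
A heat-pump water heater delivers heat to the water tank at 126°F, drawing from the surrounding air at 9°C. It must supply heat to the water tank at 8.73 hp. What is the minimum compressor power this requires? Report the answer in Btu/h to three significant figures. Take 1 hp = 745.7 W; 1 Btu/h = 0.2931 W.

In absolute terms T_C = 282.15 K and T_H = 325.37 K, so ΔT = 43.22 K.
COP_Carnot = T_H/ΔT = 325.37/43.22 = 7.528.
Ẇ_min = Q̇/COP_Carnot = 8.730/7.528 = 1.160 hp = 2950 Btu/h.

2950 Btu/h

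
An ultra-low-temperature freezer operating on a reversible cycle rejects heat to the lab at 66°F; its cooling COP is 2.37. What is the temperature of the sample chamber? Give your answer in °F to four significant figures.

-89.99 °F

For a Carnot refrigerator COP_R = T_C/(T_H − T_C), so T_C = COP·T_H/(1 + COP).
With T_H = 292.04 K, T_C = 2.37 × 292.04/3.370 = 205.38 K.
Converting, 205.38 K = -89.99°F.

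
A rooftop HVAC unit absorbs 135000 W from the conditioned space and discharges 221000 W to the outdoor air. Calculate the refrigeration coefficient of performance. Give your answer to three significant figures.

The first law gives Q̇_H = Q̇_C + Ẇ, so the three rates are Q̇_C = 135000, Q̇_H = 221000, Ẇ = 86000 W.
COP_R = Q̇_C/Ẇ = 135000/86000 = 1.570.

1.57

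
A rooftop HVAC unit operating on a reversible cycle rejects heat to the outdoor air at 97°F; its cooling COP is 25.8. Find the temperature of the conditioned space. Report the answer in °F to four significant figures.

76.23 °F

For a Carnot refrigerator COP_R = T_C/(T_H − T_C), so T_C = COP·T_H/(1 + COP).
With T_H = 309.26 K, T_C = 25.8 × 309.26/26.80 = 297.72 K.
Converting, 297.72 K = 76.23°F.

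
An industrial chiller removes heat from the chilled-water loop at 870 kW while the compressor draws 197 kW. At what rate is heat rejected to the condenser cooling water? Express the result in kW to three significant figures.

For a cyclic device the first law requires Q̇_H = Q̇_C + Ẇ.
Q̇_H = Q̇_C + Ẇ = 1067 kW.

1070 kW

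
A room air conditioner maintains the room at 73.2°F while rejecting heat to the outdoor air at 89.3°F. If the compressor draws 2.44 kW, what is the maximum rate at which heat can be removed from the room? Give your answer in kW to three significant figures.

80.8 kW

In absolute terms T_C = 296.04 K and T_H = 304.98 K, so ΔT = 8.944 K.
COP_Carnot = T_C/ΔT = 296.04/8.944 = 33.10.
Q̇_max = COP_Carnot × Ẇ = 33.10 × 2.440 kW = 80.76 kW.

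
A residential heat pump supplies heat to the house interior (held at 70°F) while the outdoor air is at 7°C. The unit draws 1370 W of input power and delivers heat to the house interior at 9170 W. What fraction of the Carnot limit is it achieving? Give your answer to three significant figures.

0.321

COP_actual = Q̇_H/Ẇ = 9170/1370 = 6.693.
In absolute terms T_C = 280.15 K and T_H = 294.26 K, so ΔT = 14.11 K.
COP_Carnot = T_H/ΔT = 294.26/14.11 = 20.85.
η_II = COP_actual/COP_Carnot = 6.693/20.85 = 0.3210.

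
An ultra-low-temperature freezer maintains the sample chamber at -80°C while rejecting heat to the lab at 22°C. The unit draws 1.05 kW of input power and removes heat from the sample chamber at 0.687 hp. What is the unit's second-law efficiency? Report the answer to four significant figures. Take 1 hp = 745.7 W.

Converting, Q̇_C = 0.6870 hp = 0.5123 kW, so COP_actual = Q̇_C/Ẇ = 0.5123/1.050 = 0.4879.
In absolute terms T_C = 193.15 K and T_H = 295.15 K, so ΔT = 102.0 K.
COP_Carnot = T_C/ΔT = 193.15/102.0 = 1.894.
η_II = COP_actual/COP_Carnot = 0.4879/1.894 = 0.2577.

0.2577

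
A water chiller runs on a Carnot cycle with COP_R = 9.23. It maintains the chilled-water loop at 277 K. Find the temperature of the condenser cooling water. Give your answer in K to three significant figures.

307 K

COP_R = T_C/(T_H − T_C) gives T_H − T_C = T_C/COP.
With T_C = 277.00 K, T_H = 277.00 × (1 + 1/9.23) = 307.01 K.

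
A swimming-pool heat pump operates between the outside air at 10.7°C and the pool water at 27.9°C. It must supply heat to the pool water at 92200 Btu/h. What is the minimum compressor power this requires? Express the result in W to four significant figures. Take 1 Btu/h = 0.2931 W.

1544 W

In absolute terms T_C = 283.85 K and T_H = 301.05 K, so ΔT = 17.20 K.
COP_Carnot = T_H/ΔT = 301.05/17.20 = 17.50.
Ẇ_min = Q̇/COP_Carnot = 92200/17.50 = 5268 Btu/h = 1544 W.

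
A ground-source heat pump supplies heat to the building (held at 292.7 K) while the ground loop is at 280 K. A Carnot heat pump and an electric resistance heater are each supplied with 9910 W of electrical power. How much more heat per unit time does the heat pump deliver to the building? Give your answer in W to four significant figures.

The reservoir spacing is ΔT = 292.7 − 280 = 12.70 K.
COP_Carnot = T_H/ΔT = 292.70/12.70 = 23.05.
The heat pump delivers Q̇_H = COP × Ẇ = 228400 W; the resistance heater delivers Ẇ = 9910 W.
Extra = (COP − 1)·Ẇ = 218500 W.

218500 W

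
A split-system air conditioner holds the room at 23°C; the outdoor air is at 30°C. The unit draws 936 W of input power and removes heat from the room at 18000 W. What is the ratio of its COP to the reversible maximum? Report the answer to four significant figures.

COP_actual = Q̇_C/Ẇ = 18000/936.0 = 19.23.
In absolute terms T_C = 296.15 K and T_H = 303.15 K, so ΔT = 7.000 K.
COP_Carnot = T_C/ΔT = 296.15/7.000 = 42.31.
η_II = COP_actual/COP_Carnot = 19.23/42.31 = 0.4546.

0.4546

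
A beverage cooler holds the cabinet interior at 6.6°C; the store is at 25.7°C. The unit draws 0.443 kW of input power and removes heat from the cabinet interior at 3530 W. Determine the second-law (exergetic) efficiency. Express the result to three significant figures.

Converting, Q̇_C = 3530 W = 3.530 kW, so COP_actual = Q̇_C/Ẇ = 3.530/0.4430 = 7.968.
In absolute terms T_C = 279.75 K and T_H = 298.85 K, so ΔT = 19.10 K.
COP_Carnot = T_C/ΔT = 279.75/19.10 = 14.65.
η_II = COP_actual/COP_Carnot = 7.968/14.65 = 0.5440.

0.544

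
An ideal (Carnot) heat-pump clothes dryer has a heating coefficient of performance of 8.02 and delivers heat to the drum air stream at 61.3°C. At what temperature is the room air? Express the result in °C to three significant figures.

COP_HP = T_H/(T_H − T_C) gives T_H − T_C = T_H/COP.
With T_H = 334.45 K, T_C = 334.45 × (1 − 1/8.02) = 292.75 K.
Converting, 292.75 K = 19.60°C.

19.6 °C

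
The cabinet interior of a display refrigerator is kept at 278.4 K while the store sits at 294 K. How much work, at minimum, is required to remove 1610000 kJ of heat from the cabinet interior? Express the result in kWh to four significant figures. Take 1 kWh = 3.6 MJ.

The reservoir spacing is ΔT = 294 − 278.4 = 15.60 K.
The reversible limit is COP_R = T_C/ΔT = 17.85, so W_min = Q_C/COP = Q_C·ΔT/T_C.
W_min = 1610000 × 15.60/278.40 = 90220 kJ = 25.06 kWh.

25.06 kWh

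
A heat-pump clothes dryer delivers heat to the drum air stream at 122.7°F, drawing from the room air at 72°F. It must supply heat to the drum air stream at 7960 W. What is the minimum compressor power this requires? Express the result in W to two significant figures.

In absolute terms T_C = 295.37 K and T_H = 323.54 K, so ΔT = 28.17 K.
COP_Carnot = T_H/ΔT = 323.54/28.17 = 11.49.
Ẇ_min = Q̇/COP_Carnot = 7960/11.49 = 693.0 W.

690 W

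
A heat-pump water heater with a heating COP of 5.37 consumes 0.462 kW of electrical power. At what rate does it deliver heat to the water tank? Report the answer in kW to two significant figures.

2.5 kW

Q̇_H = COP_HP × Ẇ = 5.37 × 0.4620 = 2.481 kW.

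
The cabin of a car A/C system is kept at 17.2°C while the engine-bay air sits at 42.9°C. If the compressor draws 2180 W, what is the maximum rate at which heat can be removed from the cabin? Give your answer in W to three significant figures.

In absolute terms T_C = 290.35 K and T_H = 316.05 K, so ΔT = 25.70 K.
COP_Carnot = T_C/ΔT = 290.35/25.70 = 11.30.
Q̇_max = COP_Carnot × Ẇ = 11.30 × 2180 W = 24630 W.

24600 W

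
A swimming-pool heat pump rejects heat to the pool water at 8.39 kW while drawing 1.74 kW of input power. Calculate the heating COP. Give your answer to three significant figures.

The first law gives Q̇_H = Q̇_C + Ẇ, so the three rates are Q̇_C = 6.650, Q̇_H = 8.390, Ẇ = 1.740 kW.
COP_HP = Q̇_H/Ẇ = 8.390/1.740 = 4.822.

4.82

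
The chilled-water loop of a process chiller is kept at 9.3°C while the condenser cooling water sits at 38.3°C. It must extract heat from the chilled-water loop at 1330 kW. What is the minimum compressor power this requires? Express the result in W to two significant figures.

In absolute terms T_C = 282.45 K and T_H = 311.45 K, so ΔT = 29.00 K.
COP_Carnot = T_C/ΔT = 282.45/29.00 = 9.740.
Ẇ_min = Q̇/COP_Carnot = 1330/9.740 = 136.6 kW = 136600 W.

140000 W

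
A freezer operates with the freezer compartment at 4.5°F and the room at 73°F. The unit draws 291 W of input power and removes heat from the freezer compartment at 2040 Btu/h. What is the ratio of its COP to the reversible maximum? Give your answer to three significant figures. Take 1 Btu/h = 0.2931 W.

0.303

Converting, Q̇_C = 2040 Btu/h = 597.9 W, so COP_actual = Q̇_C/Ẇ = 597.9/291.0 = 2.055.
In absolute terms T_C = 257.87 K and T_H = 295.93 K, so ΔT = 38.06 K.
COP_Carnot = T_C/ΔT = 257.87/38.06 = 6.776.
η_II = COP_actual/COP_Carnot = 2.055/6.776 = 0.3032.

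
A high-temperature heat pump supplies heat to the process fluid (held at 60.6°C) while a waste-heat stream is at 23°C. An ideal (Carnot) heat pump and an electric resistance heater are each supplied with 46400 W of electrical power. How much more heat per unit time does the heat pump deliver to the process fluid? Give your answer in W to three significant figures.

365000 W

In absolute terms T_C = 296.15 K and T_H = 333.75 K, so ΔT = 37.60 K.
COP_Carnot = T_H/ΔT = 333.75/37.60 = 8.876.
The heat pump delivers Q̇_H = COP × Ẇ = 411900 W; the resistance heater delivers Ẇ = 46400 W.
Extra = (COP − 1)·Ẇ = 365500 W.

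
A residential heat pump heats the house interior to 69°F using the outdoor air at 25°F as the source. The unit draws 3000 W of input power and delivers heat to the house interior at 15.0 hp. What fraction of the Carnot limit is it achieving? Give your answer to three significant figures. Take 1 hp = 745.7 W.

Converting, Q̇_H = 15.00 hp = 11190 W, so COP_actual = Q̇_H/Ẇ = 11190/3000 = 3.729.
In absolute terms T_C = 269.26 K and T_H = 293.71 K, so ΔT = 24.44 K.
COP_Carnot = T_H/ΔT = 293.71/24.44 = 12.02.
η_II = COP_actual/COP_Carnot = 3.729/12.02 = 0.3103.

0.310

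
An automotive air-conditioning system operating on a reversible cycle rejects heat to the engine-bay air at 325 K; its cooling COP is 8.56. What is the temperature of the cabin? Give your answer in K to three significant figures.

291 K

For a Carnot refrigerator COP_R = T_C/(T_H − T_C), so T_C = COP·T_H/(1 + COP).
With T_H = 325.00 K, T_C = 8.56 × 325.00/9.560 = 291.00 K.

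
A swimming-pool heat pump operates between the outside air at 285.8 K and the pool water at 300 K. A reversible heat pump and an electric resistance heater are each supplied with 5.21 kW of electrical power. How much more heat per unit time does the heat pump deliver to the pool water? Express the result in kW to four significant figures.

104.9 kW

The reservoir spacing is ΔT = 300 − 285.8 = 14.20 K.
COP_Carnot = T_H/ΔT = 300.00/14.20 = 21.13.
The heat pump delivers Q̇_H = COP × Ẇ = 110.1 kW; the resistance heater delivers Ẇ = 5.210 kW.
Extra = (COP − 1)·Ẇ = 104.9 kW.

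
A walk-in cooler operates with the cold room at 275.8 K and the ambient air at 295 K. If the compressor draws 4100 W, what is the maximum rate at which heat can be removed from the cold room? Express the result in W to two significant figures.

59000 W

The reservoir spacing is ΔT = 295 − 275.8 = 19.20 K.
COP_Carnot = T_C/ΔT = 275.80/19.20 = 14.36.
Q̇_max = COP_Carnot × Ẇ = 14.36 × 4100 W = 58890 W.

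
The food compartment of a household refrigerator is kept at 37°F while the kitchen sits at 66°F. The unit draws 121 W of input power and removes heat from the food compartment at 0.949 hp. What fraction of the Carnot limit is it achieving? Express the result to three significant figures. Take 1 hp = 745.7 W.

0.341

Converting, Q̇_C = 0.9490 hp = 707.7 W, so COP_actual = Q̇_C/Ẇ = 707.7/121.0 = 5.849.
In absolute terms T_C = 275.93 K and T_H = 292.04 K, so ΔT = 16.11 K.
COP_Carnot = T_C/ΔT = 275.93/16.11 = 17.13.
η_II = COP_actual/COP_Carnot = 5.849/17.13 = 0.3415.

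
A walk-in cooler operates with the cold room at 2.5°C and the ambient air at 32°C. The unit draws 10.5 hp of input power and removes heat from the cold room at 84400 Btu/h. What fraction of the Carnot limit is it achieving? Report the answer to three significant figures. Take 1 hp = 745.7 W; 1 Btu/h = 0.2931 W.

0.338

Converting, Q̇_C = 84400 Btu/h = 33.17 hp, so COP_actual = Q̇_C/Ẇ = 33.17/10.50 = 3.159.
In absolute terms T_C = 275.65 K and T_H = 305.15 K, so ΔT = 29.50 K.
COP_Carnot = T_C/ΔT = 275.65/29.50 = 9.344.
η_II = COP_actual/COP_Carnot = 3.159/9.344 = 0.3381.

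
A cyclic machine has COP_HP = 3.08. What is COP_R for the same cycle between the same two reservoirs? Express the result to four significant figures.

Since Q_H = Q_C + W for any cycle, COP_R = Q_C/W = Q_H/W − 1.
COP_R = 3.08 − 1 = 2.08.

2.080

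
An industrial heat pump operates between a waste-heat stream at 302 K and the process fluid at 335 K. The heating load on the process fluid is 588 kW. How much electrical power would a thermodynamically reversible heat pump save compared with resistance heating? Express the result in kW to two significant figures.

530 kW

The reservoir spacing is ΔT = 335 − 302 = 33.00 K.
COP_Carnot = T_H/ΔT = 335.00/33.00 = 10.15.
Resistance heating needs Ẇ_res = Q̇_H = 588.0 kW; the reversible heat pump needs only Ẇ_hp = Q̇_H/COP = 57.92 kW.
Saving = 588.0 − 57.92 = 530.1 kW.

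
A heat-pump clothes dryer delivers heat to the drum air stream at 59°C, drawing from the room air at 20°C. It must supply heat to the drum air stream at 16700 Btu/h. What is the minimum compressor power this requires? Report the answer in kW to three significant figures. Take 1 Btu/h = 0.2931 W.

In absolute terms T_C = 293.15 K and T_H = 332.15 K, so ΔT = 39.00 K.
COP_Carnot = T_H/ΔT = 332.15/39.00 = 8.517.
Ẇ_min = Q̇/COP_Carnot = 16700/8.517 = 1961 Btu/h = 0.5747 kW.

0.575 kW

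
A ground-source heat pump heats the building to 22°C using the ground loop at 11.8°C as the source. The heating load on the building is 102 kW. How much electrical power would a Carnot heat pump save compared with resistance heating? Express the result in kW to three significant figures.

98.5 kW

In absolute terms T_C = 284.95 K and T_H = 295.15 K, so ΔT = 10.20 K.
COP_Carnot = T_H/ΔT = 295.15/10.20 = 28.94.
Resistance heating needs Ẇ_res = Q̇_H = 102.0 kW; the reversible heat pump needs only Ẇ_hp = Q̇_H/COP = 3.525 kW.
Saving = 102.0 − 3.525 = 98.48 kW.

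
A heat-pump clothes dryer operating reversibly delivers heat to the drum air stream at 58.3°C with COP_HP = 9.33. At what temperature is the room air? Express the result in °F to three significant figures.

73.0 °F

COP_HP = T_H/(T_H − T_C) gives T_H − T_C = T_H/COP.
With T_H = 331.45 K, T_C = 331.45 × (1 − 1/9.33) = 295.92 K.
Converting, 295.92 K = 72.99°F.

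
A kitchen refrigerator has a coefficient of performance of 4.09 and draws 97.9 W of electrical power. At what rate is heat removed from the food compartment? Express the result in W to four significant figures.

400.4 W

Q̇_C = COP × Ẇ = 4.09 × 97.90 = 400.4 W.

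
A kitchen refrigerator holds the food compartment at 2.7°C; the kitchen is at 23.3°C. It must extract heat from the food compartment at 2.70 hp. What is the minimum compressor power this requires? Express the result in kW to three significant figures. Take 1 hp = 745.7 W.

In absolute terms T_C = 275.85 K and T_H = 296.45 K, so ΔT = 20.60 K.
COP_Carnot = T_C/ΔT = 275.85/20.60 = 13.39.
Ẇ_min = Q̇/COP_Carnot = 2.700/13.39 = 0.2016 hp = 0.1504 kW.

0.150 kW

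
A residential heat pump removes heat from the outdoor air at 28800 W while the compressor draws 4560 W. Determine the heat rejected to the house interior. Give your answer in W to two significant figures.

33000 W

For a cyclic device the first law requires Q̇_H = Q̇_C + Ẇ.
Q̇_H = Q̇_C + Ẇ = 33360 W.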